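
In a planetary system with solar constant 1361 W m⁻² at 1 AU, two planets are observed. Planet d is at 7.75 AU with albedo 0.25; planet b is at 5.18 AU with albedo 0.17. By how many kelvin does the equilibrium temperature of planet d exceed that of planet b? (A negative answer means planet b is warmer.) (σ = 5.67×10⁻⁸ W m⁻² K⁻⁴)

ΔT ≈ -23.7 K

T_eq = [S₀(1−A)/(4σd²)]^(1/4), so T ∝ (1−A)^(1/4) / √d.
T₁ = [1361×0.75/(4×5.67×10⁻⁸×7.75²)]^(1/4) = 93.04 K.
T₂ = [1361×0.83/(4×5.67×10⁻⁸×5.18²)]^(1/4) = 116.72 K.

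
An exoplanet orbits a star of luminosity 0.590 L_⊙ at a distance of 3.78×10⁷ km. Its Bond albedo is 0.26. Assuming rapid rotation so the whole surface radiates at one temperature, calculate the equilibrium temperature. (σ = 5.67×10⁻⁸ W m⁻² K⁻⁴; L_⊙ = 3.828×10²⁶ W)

d = 3.78×10⁷ km = 3.78×10¹⁰ m.
L = 0.590 × 3.828×10²⁶ = 2.26×10²⁶ W.
Flux: S = L/(4πd²) = 2.26×10²⁶/(4π×(3.78×10¹⁰)²) = 1.26×10⁴ W m⁻².
Energy balance: absorbed = emitted ⇒ πR²·S(1−A) = 4πR²·σT_eq⁴, so T_eq⁴ = S(1−A)/(4σ).
T_eq = [1.26×10⁴ × 0.74 / (4 × 5.67×10⁻⁸)]^(1/4) = (4.10×10¹⁰)^(1/4) = 450 K.

T_eq ≈ 450 K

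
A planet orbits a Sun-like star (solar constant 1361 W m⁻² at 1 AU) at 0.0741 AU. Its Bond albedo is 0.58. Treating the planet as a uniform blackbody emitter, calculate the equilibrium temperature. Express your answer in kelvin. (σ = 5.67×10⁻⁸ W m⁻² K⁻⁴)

Flux at 0.0741 AU: S = 1361/0.0741² = 2.48×10⁵ W m⁻².
Energy balance: absorbed = emitted ⇒ πR²·S(1−A) = 4πR²·σT_eq⁴, so T_eq⁴ = S(1−A)/(4σ).
T_eq = [2.48×10⁵ × 0.42 / (4 × 5.67×10⁻⁸)]^(1/4) = (4.59×10¹¹)^(1/4) = 823 K.

T_eq ≈ 823 K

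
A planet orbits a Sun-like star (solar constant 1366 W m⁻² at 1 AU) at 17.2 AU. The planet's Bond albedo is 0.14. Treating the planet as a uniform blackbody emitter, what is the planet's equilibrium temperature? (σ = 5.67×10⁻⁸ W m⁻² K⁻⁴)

Flux at 17.2 AU: S = 1366/17.2² = 4.62 W m⁻².
Energy balance: absorbed = emitted ⇒ πR²·S(1−A) = 4πR²·σT_eq⁴, so T_eq⁴ = S(1−A)/(4σ).
T_eq = [4.62 × 0.86 / (4 × 5.67×10⁻⁸)]^(1/4) = (1.75×10⁷)^(1/4) = 64.7 K.

T_eq ≈ 64.7 K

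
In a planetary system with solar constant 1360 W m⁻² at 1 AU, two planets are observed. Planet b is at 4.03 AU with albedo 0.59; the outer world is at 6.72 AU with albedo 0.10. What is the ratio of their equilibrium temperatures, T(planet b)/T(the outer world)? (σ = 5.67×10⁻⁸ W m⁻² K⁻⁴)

T_eq = [S₀(1−A)/(4σd²)]^(1/4), so T ∝ (1−A)^(1/4) / √d.
T₁ = [1360×0.41/(4×5.67×10⁻⁸×4.03²)]^(1/4) = 110.92 K.
T₂ = [1360×0.90/(4×5.67×10⁻⁸×6.72²)]^(1/4) = 104.56 K.

T₁/T₂ ≈ 1.061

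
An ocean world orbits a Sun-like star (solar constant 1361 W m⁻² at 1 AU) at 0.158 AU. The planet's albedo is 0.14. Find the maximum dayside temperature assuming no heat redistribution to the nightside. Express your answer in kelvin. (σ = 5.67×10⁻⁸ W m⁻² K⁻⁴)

T_ss ≈ 954 K

Flux at 0.158 AU: S = 1361/0.158² = 5.45×10⁴ W m⁻².
With no redistribution each surface element balances locally: S(1−A) = σT⁴.
T = [5.45×10⁴ × 0.86 / 5.67×10⁻⁸]^(1/4) = (8.27×10¹¹)^(1/4) = 954 K.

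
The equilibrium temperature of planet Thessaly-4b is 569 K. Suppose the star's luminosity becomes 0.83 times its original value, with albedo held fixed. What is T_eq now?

T_eq ∝ L^(1/4) · d^(−1/2).
T′ = 569 × 0.83^(1/4) = 543 K.

T_eq ≈ 543 K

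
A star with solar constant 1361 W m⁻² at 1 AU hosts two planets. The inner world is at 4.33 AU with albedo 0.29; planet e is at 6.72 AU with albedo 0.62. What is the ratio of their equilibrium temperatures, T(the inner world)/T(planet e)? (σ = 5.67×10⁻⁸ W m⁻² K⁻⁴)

T_eq = [S₀(1−A)/(4σd²)]^(1/4), so T ∝ (1−A)^(1/4) / √d.
T₁ = [1361×0.71/(4×5.67×10⁻⁸×4.33²)]^(1/4) = 122.78 K.
T₂ = [1361×0.38/(4×5.67×10⁻⁸×6.72²)]^(1/4) = 84.30 K.

T₁/T₂ ≈ 1.456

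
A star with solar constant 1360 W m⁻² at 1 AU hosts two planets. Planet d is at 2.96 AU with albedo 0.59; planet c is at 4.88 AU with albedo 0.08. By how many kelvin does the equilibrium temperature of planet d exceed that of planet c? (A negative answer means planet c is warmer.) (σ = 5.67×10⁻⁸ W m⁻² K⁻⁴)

T_eq = [S₀(1−A)/(4σd²)]^(1/4), so T ∝ (1−A)^(1/4) / √d.
T₁ = [1360×0.41/(4×5.67×10⁻⁸×2.96²)]^(1/4) = 129.43 K.
T₂ = [1360×0.92/(4×5.67×10⁻⁸×4.88²)]^(1/4) = 123.37 K.

ΔT ≈ 6.1 K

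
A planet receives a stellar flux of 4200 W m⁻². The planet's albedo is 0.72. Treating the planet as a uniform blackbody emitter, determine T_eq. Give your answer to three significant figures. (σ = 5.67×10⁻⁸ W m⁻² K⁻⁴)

Energy balance: absorbed = emitted ⇒ πR²·S(1−A) = 4πR²·σT_eq⁴, so T_eq⁴ = S(1−A)/(4σ).
T_eq = [4200 × 0.28 / (4 × 5.67×10⁻⁸)]^(1/4) = (5.19×10⁹)^(1/4) = 268 K.

T_eq ≈ 268 K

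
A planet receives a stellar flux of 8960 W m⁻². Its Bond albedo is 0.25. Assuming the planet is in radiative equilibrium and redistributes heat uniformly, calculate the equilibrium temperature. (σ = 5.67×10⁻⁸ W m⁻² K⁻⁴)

T_eq ≈ 415 K

Energy balance: absorbed = emitted ⇒ πR²·S(1−A) = 4πR²·σT_eq⁴, so T_eq⁴ = S(1−A)/(4σ).
T_eq = [8960 × 0.75 / (4 × 5.67×10⁻⁸)]^(1/4) = (2.96×10¹⁰)^(1/4) = 415 K.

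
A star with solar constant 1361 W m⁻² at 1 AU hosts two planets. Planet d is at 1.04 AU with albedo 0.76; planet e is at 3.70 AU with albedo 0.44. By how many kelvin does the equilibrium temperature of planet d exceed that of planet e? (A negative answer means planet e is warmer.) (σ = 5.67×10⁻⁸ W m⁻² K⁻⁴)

T_eq = [S₀(1−A)/(4σd²)]^(1/4), so T ∝ (1−A)^(1/4) / √d.
T₁ = [1361×0.24/(4×5.67×10⁻⁸×1.04²)]^(1/4) = 191.02 K.
T₂ = [1361×0.56/(4×5.67×10⁻⁸×3.70²)]^(1/4) = 125.17 K.

ΔT ≈ 65.9 K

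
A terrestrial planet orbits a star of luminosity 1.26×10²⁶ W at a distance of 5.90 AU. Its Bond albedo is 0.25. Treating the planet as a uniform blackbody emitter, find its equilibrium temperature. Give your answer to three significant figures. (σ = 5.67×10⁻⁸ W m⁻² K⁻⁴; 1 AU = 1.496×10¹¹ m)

d = 5.90 AU = 8.83×10¹¹ m.
Flux: S = L/(4πd²) = 1.26×10²⁶/(4π×(8.83×10¹¹)²) = 12.9 W m⁻².
Energy balance: absorbed = emitted ⇒ πR²·S(1−A) = 4πR²·σT_eq⁴, so T_eq⁴ = S(1−A)/(4σ).
T_eq = [12.9 × 0.75 / (4 × 5.67×10⁻⁸)]^(1/4) = (4.26×10⁷)^(1/4) = 80.8 K.

T_eq ≈ 80.8 K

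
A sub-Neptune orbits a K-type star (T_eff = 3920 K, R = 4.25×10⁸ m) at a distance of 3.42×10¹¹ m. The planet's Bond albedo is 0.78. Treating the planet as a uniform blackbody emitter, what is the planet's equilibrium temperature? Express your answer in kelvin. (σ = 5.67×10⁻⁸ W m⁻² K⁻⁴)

T_eq ≈ 66.9 K

L = 4πR_⋆²σT_⋆⁴ = 4π(4.25×10⁸)² × 5.67×10⁻⁸ × (3920)⁴ = 3.04×10²⁵ W.
S = L/(4πd²) = 20.7 W m⁻².
Energy balance: absorbed = emitted ⇒ πR²·S(1−A) = 4πR²·σT_eq⁴, so T_eq⁴ = S(1−A)/(4σ).
T_eq = [20.7 × 0.22 / (4 × 5.67×10⁻⁸)]^(1/4) = (2.01×10⁷)^(1/4) = 66.9 K.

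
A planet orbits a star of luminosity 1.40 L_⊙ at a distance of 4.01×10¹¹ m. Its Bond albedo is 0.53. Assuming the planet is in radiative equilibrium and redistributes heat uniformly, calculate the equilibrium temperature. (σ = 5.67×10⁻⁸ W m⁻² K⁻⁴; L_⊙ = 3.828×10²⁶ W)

T_eq ≈ 153 K

L = 1.40 × 3.828×10²⁶ = 5.36×10²⁶ W.
Flux: S = L/(4πd²) = 5.36×10²⁶/(4π×(4.01×10¹¹)²) = 265 W m⁻².
Energy balance: absorbed = emitted ⇒ πR²·S(1−A) = 4πR²·σT_eq⁴, so T_eq⁴ = S(1−A)/(4σ).
T_eq = [265 × 0.47 / (4 × 5.67×10⁻⁸)]^(1/4) = (5.50×10⁸)^(1/4) = 153 K.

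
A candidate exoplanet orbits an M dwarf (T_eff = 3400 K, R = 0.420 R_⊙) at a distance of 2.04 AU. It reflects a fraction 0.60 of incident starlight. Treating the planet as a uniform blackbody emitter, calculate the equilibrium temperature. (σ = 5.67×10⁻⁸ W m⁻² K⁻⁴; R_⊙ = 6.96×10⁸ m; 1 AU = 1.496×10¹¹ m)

T_eq ≈ 59.2 K

R_⋆ = 0.420 × 6.96×10⁸ = 2.92×10⁸ m.
d = 2.04 AU = 3.05×10¹¹ m.
L = 4πR_⋆²σT_⋆⁴ = 4π(2.92×10⁸)² × 5.67×10⁻⁸ × (3400)⁴ = 8.14×10²⁴ W.
S = L/(4πd²) = 6.95 W m⁻².
Energy balance: absorbed = emitted ⇒ πR²·S(1−A) = 4πR²·σT_eq⁴, so T_eq⁴ = S(1−A)/(4σ).
T_eq = [6.95 × 0.40 / (4 × 5.67×10⁻⁸)]^(1/4) = (1.23×10⁷)^(1/4) = 59.2 K.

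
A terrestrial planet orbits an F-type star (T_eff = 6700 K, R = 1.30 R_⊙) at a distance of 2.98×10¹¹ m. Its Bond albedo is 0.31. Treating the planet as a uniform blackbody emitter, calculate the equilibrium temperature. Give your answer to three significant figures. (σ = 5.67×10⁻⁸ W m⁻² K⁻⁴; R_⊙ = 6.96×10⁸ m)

R_⋆ = 1.30 × 6.96×10⁸ = 9.05×10⁸ m.
L = 4πR_⋆²σT_⋆⁴ = 4π(9.05×10⁸)² × 5.67×10⁻⁸ × (6700)⁴ = 1.18×10²⁷ W.
S = L/(4πd²) = 1050 W m⁻².
Energy balance: absorbed = emitted ⇒ πR²·S(1−A) = 4πR²·σT_eq⁴, so T_eq⁴ = S(1−A)/(4σ).
T_eq = [1050 × 0.69 / (4 × 5.67×10⁻⁸)]^(1/4) = (3.20×10⁹)^(1/4) = 238 K.

T_eq ≈ 238 K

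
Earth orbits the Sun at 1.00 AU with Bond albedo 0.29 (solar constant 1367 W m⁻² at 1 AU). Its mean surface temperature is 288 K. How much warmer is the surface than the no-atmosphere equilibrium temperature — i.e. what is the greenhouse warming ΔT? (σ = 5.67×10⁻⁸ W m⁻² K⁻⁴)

S = 1367/1.00² = 1367 W m⁻².
T_eq = [S(1−A)/(4σ)]^(1/4) = [1367×0.71/(4×5.67×10⁻⁸)]^(1/4) = 255.8 K.
ΔT = T_surf − T_eq = 288 − 255.8.

ΔT ≈ 32.2 K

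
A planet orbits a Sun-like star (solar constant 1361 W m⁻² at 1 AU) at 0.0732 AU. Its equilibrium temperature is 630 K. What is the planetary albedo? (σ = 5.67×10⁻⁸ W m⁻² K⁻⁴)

Flux at 0.0732 AU: S = 1361/0.0732² = 2.54×10⁵ W m⁻².
From T_eq⁴ = S(1−A)/(4σ): 1−A = 4σT_eq⁴/S.
1−A = 4 × 5.67×10⁻⁸ × (630)⁴ / 2.54×10⁵ = 0.141.

A ≈ 0.86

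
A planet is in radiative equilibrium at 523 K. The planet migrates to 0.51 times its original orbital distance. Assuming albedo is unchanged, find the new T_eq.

T_eq ≈ 732 K

T_eq ∝ L^(1/4) · d^(−1/2).
T′ = 523 / 0.51^(1/2) = 732 K.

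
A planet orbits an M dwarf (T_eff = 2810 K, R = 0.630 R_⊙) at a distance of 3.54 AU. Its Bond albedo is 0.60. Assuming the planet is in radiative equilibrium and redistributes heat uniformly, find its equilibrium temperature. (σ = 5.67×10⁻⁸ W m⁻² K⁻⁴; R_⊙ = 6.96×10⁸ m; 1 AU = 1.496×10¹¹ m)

R_⋆ = 0.630 × 6.96×10⁸ = 4.38×10⁸ m.
d = 3.54 AU = 5.30×10¹¹ m.
L = 4πR_⋆²σT_⋆⁴ = 4π(4.38×10⁸)² × 5.67×10⁻⁸ × (2810)⁴ = 8.54×10²⁴ W.
S = L/(4πd²) = 2.42 W m⁻².
Energy balance: absorbed = emitted ⇒ πR²·S(1−A) = 4πR²·σT_eq⁴, so T_eq⁴ = S(1−A)/(4σ).
T_eq = [2.42 × 0.40 / (4 × 5.67×10⁻⁸)]^(1/4) = (4.27×10⁶)^(1/4) = 45.5 K.

T_eq ≈ 45.5 K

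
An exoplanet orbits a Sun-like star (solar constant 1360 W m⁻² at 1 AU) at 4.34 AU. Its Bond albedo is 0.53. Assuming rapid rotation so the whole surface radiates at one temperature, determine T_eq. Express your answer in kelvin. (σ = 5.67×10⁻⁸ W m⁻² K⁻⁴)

T_eq ≈ 111 K

Flux at 4.34 AU: S = 1360/4.34² = 72.2 W m⁻².
Energy balance: absorbed = emitted ⇒ πR²·S(1−A) = 4πR²·σT_eq⁴, so T_eq⁴ = S(1−A)/(4σ).
T_eq = [72.2 × 0.47 / (4 × 5.67×10⁻⁸)]^(1/4) = (1.50×10⁸)^(1/4) = 111 K.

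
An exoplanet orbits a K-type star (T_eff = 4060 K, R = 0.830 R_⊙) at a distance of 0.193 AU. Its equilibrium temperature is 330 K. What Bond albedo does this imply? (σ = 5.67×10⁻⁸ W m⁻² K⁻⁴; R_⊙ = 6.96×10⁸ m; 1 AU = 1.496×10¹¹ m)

R_⋆ = 0.830 × 6.96×10⁸ = 5.78×10⁸ m.
d = 0.193 AU = 2.89×10¹⁰ m.
L = 4πR_⋆²σT_⋆⁴ = 4π(5.78×10⁸)² × 5.67×10⁻⁸ × (4060)⁴ = 6.46×10²⁵ W.
S = L/(4πd²) = 6170 W m⁻².
From T_eq⁴ = S(1−A)/(4σ): 1−A = 4σT_eq⁴/S.
1−A = 4 × 5.67×10⁻⁸ × (330)⁴ / 6170 = 0.436.

A ≈ 0.56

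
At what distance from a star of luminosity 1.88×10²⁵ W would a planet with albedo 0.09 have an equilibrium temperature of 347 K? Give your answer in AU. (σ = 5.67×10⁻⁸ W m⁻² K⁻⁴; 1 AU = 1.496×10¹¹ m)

d ≈ 0.136 AU

From T_eq⁴ = L(1−A)/(16πσd²): d = √[L(1−A)/(16πσT_eq⁴)].
d = √[1.88×10²⁵ × 0.91 / (16π × 5.67×10⁻⁸ × (347)⁴)] = 2.03×10¹⁰ m = 0.136 AU.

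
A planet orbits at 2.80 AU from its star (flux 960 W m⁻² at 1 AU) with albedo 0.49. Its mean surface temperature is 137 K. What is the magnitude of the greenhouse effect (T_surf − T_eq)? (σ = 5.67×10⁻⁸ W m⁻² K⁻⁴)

S = 960/2.80² = 122.4 W m⁻².
T_eq = [S(1−A)/(4σ)]^(1/4) = [122.4×0.51/(4×5.67×10⁻⁸)]^(1/4) = 128.8 K.
ΔT = T_surf − T_eq = 137 − 128.8.

ΔT ≈ 8.2 K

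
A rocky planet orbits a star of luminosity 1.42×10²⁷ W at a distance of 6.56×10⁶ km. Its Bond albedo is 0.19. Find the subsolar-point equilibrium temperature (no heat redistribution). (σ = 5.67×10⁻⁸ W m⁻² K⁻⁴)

d = 6.56×10⁶ km = 6.56×10⁹ m.
Flux: S = L/(4πd²) = 1.42×10²⁷/(4π×(6.56×10⁹)²) = 2.63×10⁶ W m⁻².
At the subsolar point the surface absorbs S(1−A) and emits σT⁴ per unit area — no factor of 4, since only the local patch is in balance.
T = [2.63×10⁶ × 0.81 / 5.67×10⁻⁸]^(1/4) = (3.75×10¹³)^(1/4) = 2470 K.

T_ss ≈ 2470 K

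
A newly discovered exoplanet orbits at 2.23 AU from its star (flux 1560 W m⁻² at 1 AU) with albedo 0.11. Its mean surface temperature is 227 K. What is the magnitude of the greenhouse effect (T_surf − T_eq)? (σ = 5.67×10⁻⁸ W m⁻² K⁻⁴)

ΔT ≈ 39.7 K

S = 1560/2.23² = 313.7 W m⁻².
T_eq = [S(1−A)/(4σ)]^(1/4) = [313.7×0.89/(4×5.67×10⁻⁸)]^(1/4) = 187.3 K.
ΔT = T_surf − T_eq = 227 − 187.3.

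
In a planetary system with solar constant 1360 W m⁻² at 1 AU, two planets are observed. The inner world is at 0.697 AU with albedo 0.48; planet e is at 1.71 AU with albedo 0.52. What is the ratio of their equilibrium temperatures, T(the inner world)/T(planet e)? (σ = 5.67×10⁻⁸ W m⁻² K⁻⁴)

T₁/T₂ ≈ 1.598

T_eq = [S₀(1−A)/(4σd²)]^(1/4), so T ∝ (1−A)^(1/4) / √d.
T₁ = [1360×0.52/(4×5.67×10⁻⁸×0.697²)]^(1/4) = 283.05 K.
T₂ = [1360×0.48/(4×5.67×10⁻⁸×1.71²)]^(1/4) = 177.13 K.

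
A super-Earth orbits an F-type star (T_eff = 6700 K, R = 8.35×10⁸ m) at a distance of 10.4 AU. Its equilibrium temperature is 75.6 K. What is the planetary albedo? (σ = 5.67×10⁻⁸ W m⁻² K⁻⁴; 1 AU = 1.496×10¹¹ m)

d = 10.4 AU = 1.56×10¹² m.
L = 4πR_⋆²σT_⋆⁴ = 4π(8.35×10⁸)² × 5.67×10⁻⁸ × (6700)⁴ = 1.00×10²⁷ W.
S = L/(4πd²) = 32.9 W m⁻².
From T_eq⁴ = S(1−A)/(4σ): 1−A = 4σT_eq⁴/S.
1−A = 4 × 5.67×10⁻⁸ × (75.6)⁴ / 32.9 = 0.225.

A ≈ 0.77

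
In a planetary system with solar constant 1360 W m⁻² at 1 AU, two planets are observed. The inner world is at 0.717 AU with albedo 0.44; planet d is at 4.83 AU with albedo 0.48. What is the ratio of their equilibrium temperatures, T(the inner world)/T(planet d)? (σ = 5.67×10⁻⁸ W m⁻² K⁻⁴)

T₁/T₂ ≈ 2.644

T_eq = [S₀(1−A)/(4σd²)]^(1/4), so T ∝ (1−A)^(1/4) / √d.
T₁ = [1360×0.56/(4×5.67×10⁻⁸×0.717²)]^(1/4) = 284.29 K.
T₂ = [1360×0.52/(4×5.67×10⁻⁸×4.83²)]^(1/4) = 107.52 K.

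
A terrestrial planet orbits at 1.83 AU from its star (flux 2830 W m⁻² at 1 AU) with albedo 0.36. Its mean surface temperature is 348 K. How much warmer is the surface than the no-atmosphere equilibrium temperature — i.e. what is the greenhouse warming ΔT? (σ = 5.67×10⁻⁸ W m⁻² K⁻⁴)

S = 2830/1.83² = 845.1 W m⁻².
T_eq = [S(1−A)/(4σ)]^(1/4) = [845.1×0.64/(4×5.67×10⁻⁸)]^(1/4) = 221.0 K.
ΔT = T_surf − T_eq = 348 − 221.0.

ΔT ≈ 127.0 K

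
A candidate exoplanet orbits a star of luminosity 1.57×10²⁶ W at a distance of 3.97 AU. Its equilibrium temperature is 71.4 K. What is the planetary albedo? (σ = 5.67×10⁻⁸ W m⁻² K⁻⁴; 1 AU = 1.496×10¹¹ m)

d = 3.97 AU = 5.94×10¹¹ m.
Flux: S = L/(4πd²) = 1.57×10²⁶/(4π×(5.94×10¹¹)²) = 35.4 W m⁻².
From T_eq⁴ = S(1−A)/(4σ): 1−A = 4σT_eq⁴/S.
1−A = 4 × 5.67×10⁻⁸ × (71.4)⁴ / 35.4 = 0.166.

A ≈ 0.83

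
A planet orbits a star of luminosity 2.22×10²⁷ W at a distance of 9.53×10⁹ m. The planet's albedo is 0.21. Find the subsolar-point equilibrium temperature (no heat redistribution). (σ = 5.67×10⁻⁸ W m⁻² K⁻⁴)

T_ss ≈ 2280 K

Flux: S = L/(4πd²) = 2.22×10²⁷/(4π×(9.53×10⁹)²) = 1.95×10⁶ W m⁻².
At the subsolar point the surface absorbs S(1−A) and emits σT⁴ per unit area — no factor of 4, since only the local patch is in balance.
T = [1.95×10⁶ × 0.79 / 5.67×10⁻⁸]^(1/4) = (2.71×10¹³)^(1/4) = 2280 K.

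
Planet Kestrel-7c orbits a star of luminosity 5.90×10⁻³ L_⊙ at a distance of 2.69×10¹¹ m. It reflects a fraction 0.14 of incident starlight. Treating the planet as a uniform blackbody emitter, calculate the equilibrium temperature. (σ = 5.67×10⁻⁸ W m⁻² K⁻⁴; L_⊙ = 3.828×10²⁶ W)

T_eq ≈ 55.4 K

L = 5.90×10⁻³ × 3.828×10²⁶ = 2.26×10²⁴ W.
Flux: S = L/(4πd²) = 2.26×10²⁴/(4π×(2.69×10¹¹)²) = 2.48 W m⁻².
Energy balance: absorbed = emitted ⇒ πR²·S(1−A) = 4πR²·σT_eq⁴, so T_eq⁴ = S(1−A)/(4σ).
T_eq = [2.48 × 0.86 / (4 × 5.67×10⁻⁸)]^(1/4) = (9.42×10⁶)^(1/4) = 55.4 K.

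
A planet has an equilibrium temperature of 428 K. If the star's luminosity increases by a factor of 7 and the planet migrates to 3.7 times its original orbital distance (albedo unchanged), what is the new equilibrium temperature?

T_eq ∝ L^(1/4) · d^(−1/2).
T′ = 428 × 7^(1/4) / 3.7^(1/2) = 362 K.

T_eq ≈ 362 K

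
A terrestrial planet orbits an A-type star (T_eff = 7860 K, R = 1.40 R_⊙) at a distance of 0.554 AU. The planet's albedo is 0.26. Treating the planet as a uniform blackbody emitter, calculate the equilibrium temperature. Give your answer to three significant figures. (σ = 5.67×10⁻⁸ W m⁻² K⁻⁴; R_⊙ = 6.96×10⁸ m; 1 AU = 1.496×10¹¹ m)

R_⋆ = 1.40 × 6.96×10⁸ = 9.74×10⁸ m.
d = 0.554 AU = 8.29×10¹⁰ m.
L = 4πR_⋆²σT_⋆⁴ = 4π(9.74×10⁸)² × 5.67×10⁻⁸ × (7860)⁴ = 2.58×10²⁷ W.
S = L/(4πd²) = 2.99×10⁴ W m⁻².
Energy balance: absorbed = emitted ⇒ πR²·S(1−A) = 4πR²·σT_eq⁴, so T_eq⁴ = S(1−A)/(4σ).
T_eq = [2.99×10⁴ × 0.74 / (4 × 5.67×10⁻⁸)]^(1/4) = (9.76×10¹⁰)^(1/4) = 559 K.

T_eq ≈ 559 K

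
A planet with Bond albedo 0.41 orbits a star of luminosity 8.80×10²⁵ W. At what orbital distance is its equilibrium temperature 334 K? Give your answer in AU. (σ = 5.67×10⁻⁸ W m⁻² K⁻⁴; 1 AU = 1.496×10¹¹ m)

From T_eq⁴ = L(1−A)/(16πσd²): d = √[L(1−A)/(16πσT_eq⁴)].
d = √[8.80×10²⁵ × 0.59 / (16π × 5.67×10⁻⁸ × (334)⁴)] = 3.83×10¹⁰ m = 0.256 AU.

d ≈ 0.256 AU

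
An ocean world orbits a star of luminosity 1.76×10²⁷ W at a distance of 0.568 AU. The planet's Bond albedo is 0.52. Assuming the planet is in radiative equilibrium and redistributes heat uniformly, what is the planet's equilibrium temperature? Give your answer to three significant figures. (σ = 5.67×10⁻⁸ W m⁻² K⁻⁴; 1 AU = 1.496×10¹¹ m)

d = 0.568 AU = 8.50×10¹⁰ m.
Flux: S = L/(4πd²) = 1.76×10²⁷/(4π×(8.50×10¹⁰)²) = 1.94×10⁴ W m⁻².
Energy balance: absorbed = emitted ⇒ πR²·S(1−A) = 4πR²·σT_eq⁴, so T_eq⁴ = S(1−A)/(4σ).
T_eq = [1.94×10⁴ × 0.48 / (4 × 5.67×10⁻⁸)]^(1/4) = (4.11×10¹⁰)^(1/4) = 450 K.

T_eq ≈ 450 K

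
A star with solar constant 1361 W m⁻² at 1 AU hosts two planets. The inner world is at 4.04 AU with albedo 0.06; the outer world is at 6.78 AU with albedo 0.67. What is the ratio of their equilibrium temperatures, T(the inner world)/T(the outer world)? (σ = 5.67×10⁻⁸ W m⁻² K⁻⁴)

T₁/T₂ ≈ 1.683

T_eq = [S₀(1−A)/(4σd²)]^(1/4), so T ∝ (1−A)^(1/4) / √d.
T₁ = [1361×0.94/(4×5.67×10⁻⁸×4.04²)]^(1/4) = 136.35 K.
T₂ = [1361×0.33/(4×5.67×10⁻⁸×6.78²)]^(1/4) = 81.02 K.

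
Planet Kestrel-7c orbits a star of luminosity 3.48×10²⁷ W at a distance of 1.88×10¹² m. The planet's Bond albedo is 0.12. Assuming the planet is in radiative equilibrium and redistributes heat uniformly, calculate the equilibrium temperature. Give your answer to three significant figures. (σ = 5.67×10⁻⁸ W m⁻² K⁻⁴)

T_eq ≈ 132 K

Flux: S = L/(4πd²) = 3.48×10²⁷/(4π×(1.88×10¹²)²) = 78.4 W m⁻².
Energy balance: absorbed = emitted ⇒ πR²·S(1−A) = 4πR²·σT_eq⁴, so T_eq⁴ = S(1−A)/(4σ).
T_eq = [78.4 × 0.88 / (4 × 5.67×10⁻⁸)]^(1/4) = (3.04×10⁸)^(1/4) = 132 K.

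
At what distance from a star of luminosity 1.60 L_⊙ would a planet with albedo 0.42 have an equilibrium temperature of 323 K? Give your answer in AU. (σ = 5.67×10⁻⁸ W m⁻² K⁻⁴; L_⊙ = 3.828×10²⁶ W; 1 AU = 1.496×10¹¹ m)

d ≈ 0.715 AU

L = 1.60 × 3.828×10²⁶ = 6.12×10²⁶ W.
From T_eq⁴ = L(1−A)/(16πσd²): d = √[L(1−A)/(16πσT_eq⁴)].
d = √[6.12×10²⁶ × 0.58 / (16π × 5.67×10⁻⁸ × (323)⁴)] = 1.07×10¹¹ m = 0.715 AU.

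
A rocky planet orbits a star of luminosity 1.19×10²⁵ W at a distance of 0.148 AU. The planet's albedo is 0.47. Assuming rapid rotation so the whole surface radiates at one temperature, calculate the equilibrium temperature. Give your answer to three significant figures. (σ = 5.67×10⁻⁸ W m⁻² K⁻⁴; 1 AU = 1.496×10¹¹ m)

T_eq ≈ 259 K

d = 0.148 AU = 2.21×10¹⁰ m.
Flux: S = L/(4πd²) = 1.19×10²⁵/(4π×(2.21×10¹⁰)²) = 1930 W m⁻².
Energy balance: absorbed = emitted ⇒ πR²·S(1−A) = 4πR²·σT_eq⁴, so T_eq⁴ = S(1−A)/(4σ).
T_eq = [1930 × 0.53 / (4 × 5.67×10⁻⁸)]^(1/4) = (4.51×10⁹)^(1/4) = 259 K.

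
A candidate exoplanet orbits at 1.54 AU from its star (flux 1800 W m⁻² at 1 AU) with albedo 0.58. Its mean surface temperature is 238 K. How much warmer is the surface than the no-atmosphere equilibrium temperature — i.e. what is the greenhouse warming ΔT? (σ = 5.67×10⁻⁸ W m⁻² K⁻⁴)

ΔT ≈ 44.4 K

S = 1800/1.54² = 759.0 W m⁻².
T_eq = [S(1−A)/(4σ)]^(1/4) = [759.0×0.42/(4×5.67×10⁻⁸)]^(1/4) = 193.6 K.
ΔT = T_surf − T_eq = 238 − 193.6.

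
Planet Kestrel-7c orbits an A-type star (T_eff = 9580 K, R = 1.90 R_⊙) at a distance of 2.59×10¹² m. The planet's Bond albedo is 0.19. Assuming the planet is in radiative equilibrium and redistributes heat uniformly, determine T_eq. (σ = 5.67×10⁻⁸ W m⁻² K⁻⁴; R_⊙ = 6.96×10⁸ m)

R_⋆ = 1.90 × 6.96×10⁸ = 1.32×10⁹ m.
L = 4πR_⋆²σT_⋆⁴ = 4π(1.32×10⁹)² × 5.67×10⁻⁸ × (9580)⁴ = 1.05×10²⁸ W.
S = L/(4πd²) = 125 W m⁻².
Energy balance: absorbed = emitted ⇒ πR²·S(1−A) = 4πR²·σT_eq⁴, so T_eq⁴ = S(1−A)/(4σ).
T_eq = [125 × 0.81 / (4 × 5.67×10⁻⁸)]^(1/4) = (4.45×10⁸)^(1/4) = 145 K.

T_eq ≈ 145 K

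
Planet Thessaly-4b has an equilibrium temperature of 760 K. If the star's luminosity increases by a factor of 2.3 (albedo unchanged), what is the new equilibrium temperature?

T_eq ≈ 936 K

T_eq ∝ L^(1/4) · d^(−1/2).
T′ = 760 × 2.3^(1/4) = 936 K.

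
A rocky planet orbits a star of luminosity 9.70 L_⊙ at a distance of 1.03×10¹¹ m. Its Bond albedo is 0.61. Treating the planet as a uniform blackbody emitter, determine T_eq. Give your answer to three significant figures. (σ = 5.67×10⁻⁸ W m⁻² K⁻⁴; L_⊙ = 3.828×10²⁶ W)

T_eq ≈ 468 K

L = 9.70 × 3.828×10²⁶ = 3.71×10²⁷ W.
Flux: S = L/(4πd²) = 3.71×10²⁷/(4π×(1.03×10¹¹)²) = 2.79×10⁴ W m⁻².
Energy balance: absorbed = emitted ⇒ πR²·S(1−A) = 4πR²·σT_eq⁴, so T_eq⁴ = S(1−A)/(4σ).
T_eq = [2.79×10⁴ × 0.39 / (4 × 5.67×10⁻⁸)]^(1/4) = (4.79×10¹⁰)^(1/4) = 468 K.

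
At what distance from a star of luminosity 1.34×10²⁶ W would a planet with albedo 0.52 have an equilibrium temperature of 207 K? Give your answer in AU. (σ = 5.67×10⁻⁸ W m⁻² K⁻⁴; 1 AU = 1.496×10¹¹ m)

From T_eq⁴ = L(1−A)/(16πσd²): d = √[L(1−A)/(16πσT_eq⁴)].
d = √[1.34×10²⁶ × 0.48 / (16π × 5.67×10⁻⁸ × (207)⁴)] = 1.11×10¹¹ m = 0.741 AU.

d ≈ 0.741 AU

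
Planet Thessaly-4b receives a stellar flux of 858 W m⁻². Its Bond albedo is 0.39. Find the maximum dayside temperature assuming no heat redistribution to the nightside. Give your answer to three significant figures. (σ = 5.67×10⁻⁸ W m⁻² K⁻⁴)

T_ss ≈ 310 K

With no redistribution each surface element balances locally: S(1−A) = σT⁴.
T = [858 × 0.61 / 5.67×10⁻⁸]^(1/4) = (9.23×10⁹)^(1/4) = 310 K.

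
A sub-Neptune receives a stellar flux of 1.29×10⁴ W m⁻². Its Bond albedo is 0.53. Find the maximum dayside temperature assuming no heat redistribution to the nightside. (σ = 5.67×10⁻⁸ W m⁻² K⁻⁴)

With no redistribution each surface element balances locally: S(1−A) = σT⁴.
T = [1.29×10⁴ × 0.47 / 5.67×10⁻⁸]^(1/4) = (1.07×10¹¹)^(1/4) = 572 K.

T_ss ≈ 572 K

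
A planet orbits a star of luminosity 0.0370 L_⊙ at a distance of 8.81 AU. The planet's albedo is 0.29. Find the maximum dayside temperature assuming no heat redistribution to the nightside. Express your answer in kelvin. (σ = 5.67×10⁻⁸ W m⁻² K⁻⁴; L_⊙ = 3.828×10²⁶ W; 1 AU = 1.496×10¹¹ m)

T_ss ≈ 53.4 K

d = 8.81 AU = 1.32×10¹² m.
L = 0.0370 × 3.828×10²⁶ = 1.42×10²⁵ W.
Flux: S = L/(4πd²) = 1.42×10²⁵/(4π×(1.32×10¹²)²) = 0.649 W m⁻².
With no redistribution each surface element balances locally: S(1−A) = σT⁴.
T = [0.649 × 0.71 / 5.67×10⁻⁸]^(1/4) = (8.13×10⁶)^(1/4) = 53.4 K.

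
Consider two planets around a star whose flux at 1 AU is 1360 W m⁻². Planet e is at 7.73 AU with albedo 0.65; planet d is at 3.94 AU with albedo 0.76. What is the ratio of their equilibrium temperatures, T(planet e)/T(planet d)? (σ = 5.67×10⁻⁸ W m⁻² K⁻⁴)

T₁/T₂ ≈ 0.785

T_eq = [S₀(1−A)/(4σd²)]^(1/4), so T ∝ (1−A)^(1/4) / √d.
T₁ = [1360×0.35/(4×5.67×10⁻⁸×7.73²)]^(1/4) = 76.98 K.
T₂ = [1360×0.24/(4×5.67×10⁻⁸×3.94²)]^(1/4) = 98.12 K.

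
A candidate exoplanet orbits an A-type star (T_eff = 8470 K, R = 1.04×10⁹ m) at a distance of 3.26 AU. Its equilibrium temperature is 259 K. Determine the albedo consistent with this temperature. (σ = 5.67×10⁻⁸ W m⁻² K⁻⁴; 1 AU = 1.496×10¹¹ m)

d = 3.26 AU = 4.88×10¹¹ m.
L = 4πR_⋆²σT_⋆⁴ = 4π(1.04×10⁹)² × 5.67×10⁻⁸ × (8470)⁴ = 3.97×10²⁷ W.
S = L/(4πd²) = 1330 W m⁻².
From T_eq⁴ = S(1−A)/(4σ): 1−A = 4σT_eq⁴/S.
1−A = 4 × 5.67×10⁻⁸ × (259)⁴ / 1330 = 0.769.

A ≈ 0.23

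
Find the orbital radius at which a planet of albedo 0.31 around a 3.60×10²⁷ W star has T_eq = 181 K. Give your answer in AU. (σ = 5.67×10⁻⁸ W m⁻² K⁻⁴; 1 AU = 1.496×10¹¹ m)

d ≈ 6.02 AU

From T_eq⁴ = L(1−A)/(16πσd²): d = √[L(1−A)/(16πσT_eq⁴)].
d = √[3.60×10²⁷ × 0.69 / (16π × 5.67×10⁻⁸ × (181)⁴)] = 9.01×10¹¹ m = 6.02 AU.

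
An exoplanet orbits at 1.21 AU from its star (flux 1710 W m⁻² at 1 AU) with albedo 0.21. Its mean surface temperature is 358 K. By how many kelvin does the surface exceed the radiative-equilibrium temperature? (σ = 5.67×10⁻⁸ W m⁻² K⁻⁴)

S = 1710/1.21² = 1168 W m⁻².
T_eq = [S(1−A)/(4σ)]^(1/4) = [1168×0.79/(4×5.67×10⁻⁸)]^(1/4) = 252.6 K.
ΔT = T_surf − T_eq = 358 − 252.6.

ΔT ≈ 105.4 K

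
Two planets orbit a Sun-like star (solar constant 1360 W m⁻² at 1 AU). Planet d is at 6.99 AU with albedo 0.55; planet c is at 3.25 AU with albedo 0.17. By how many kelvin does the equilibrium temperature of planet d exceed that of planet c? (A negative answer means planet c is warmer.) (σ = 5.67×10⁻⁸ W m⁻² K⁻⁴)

ΔT ≈ -61.1 K

T_eq = [S₀(1−A)/(4σd²)]^(1/4), so T ∝ (1−A)^(1/4) / √d.
T₁ = [1360×0.45/(4×5.67×10⁻⁸×6.99²)]^(1/4) = 86.21 K.
T₂ = [1360×0.83/(4×5.67×10⁻⁸×3.25²)]^(1/4) = 147.33 K.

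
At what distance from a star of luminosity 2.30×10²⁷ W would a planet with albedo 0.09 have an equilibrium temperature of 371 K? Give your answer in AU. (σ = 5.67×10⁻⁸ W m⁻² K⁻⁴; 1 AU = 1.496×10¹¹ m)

From T_eq⁴ = L(1−A)/(16πσd²): d = √[L(1−A)/(16πσT_eq⁴)].
d = √[2.30×10²⁷ × 0.91 / (16π × 5.67×10⁻⁸ × (371)⁴)] = 1.97×10¹¹ m = 1.32 AU.

d ≈ 1.32 AU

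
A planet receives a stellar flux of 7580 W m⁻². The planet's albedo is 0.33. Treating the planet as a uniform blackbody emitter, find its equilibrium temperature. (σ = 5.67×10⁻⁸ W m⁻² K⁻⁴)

Energy balance: absorbed = emitted ⇒ πR²·S(1−A) = 4πR²·σT_eq⁴, so T_eq⁴ = S(1−A)/(4σ).
T_eq = [7580 × 0.67 / (4 × 5.67×10⁻⁸)]^(1/4) = (2.24×10¹⁰)^(1/4) = 387 K.

T_eq ≈ 387 K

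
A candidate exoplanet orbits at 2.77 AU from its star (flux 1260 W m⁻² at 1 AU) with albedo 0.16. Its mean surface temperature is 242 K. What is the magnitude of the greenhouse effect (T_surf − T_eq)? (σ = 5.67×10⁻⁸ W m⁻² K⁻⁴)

ΔT ≈ 85.0 K

S = 1260/2.77² = 164.2 W m⁻².
T_eq = [S(1−A)/(4σ)]^(1/4) = [164.2×0.84/(4×5.67×10⁻⁸)]^(1/4) = 157.0 K.
ΔT = T_surf − T_eq = 242 − 157.0.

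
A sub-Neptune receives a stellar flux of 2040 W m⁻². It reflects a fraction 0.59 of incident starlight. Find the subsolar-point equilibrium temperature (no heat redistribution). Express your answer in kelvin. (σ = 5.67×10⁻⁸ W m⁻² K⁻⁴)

T_ss ≈ 349 K

At the subsolar point the surface absorbs S(1−A) and emits σT⁴ per unit area — no factor of 4, since only the local patch is in balance.
T = [2040 × 0.41 / 5.67×10⁻⁸]^(1/4) = (1.48×10¹⁰)^(1/4) = 349 K.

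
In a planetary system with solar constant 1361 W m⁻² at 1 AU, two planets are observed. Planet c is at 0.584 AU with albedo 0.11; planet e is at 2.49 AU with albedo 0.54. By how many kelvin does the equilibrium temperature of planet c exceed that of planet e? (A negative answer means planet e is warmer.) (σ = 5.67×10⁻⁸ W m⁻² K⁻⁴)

ΔT ≈ 208.5 K

T_eq = [S₀(1−A)/(4σd²)]^(1/4), so T ∝ (1−A)^(1/4) / √d.
T₁ = [1361×0.89/(4×5.67×10⁻⁸×0.584²)]^(1/4) = 353.75 K.
T₂ = [1361×0.46/(4×5.67×10⁻⁸×2.49²)]^(1/4) = 145.26 K.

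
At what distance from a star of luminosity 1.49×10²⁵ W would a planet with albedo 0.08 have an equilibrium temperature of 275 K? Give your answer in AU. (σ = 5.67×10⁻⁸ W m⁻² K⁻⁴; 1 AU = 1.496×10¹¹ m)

From T_eq⁴ = L(1−A)/(16πσd²): d = √[L(1−A)/(16πσT_eq⁴)].
d = √[1.49×10²⁵ × 0.92 / (16π × 5.67×10⁻⁸ × (275)⁴)] = 2.90×10¹⁰ m = 0.194 AU.

d ≈ 0.194 AU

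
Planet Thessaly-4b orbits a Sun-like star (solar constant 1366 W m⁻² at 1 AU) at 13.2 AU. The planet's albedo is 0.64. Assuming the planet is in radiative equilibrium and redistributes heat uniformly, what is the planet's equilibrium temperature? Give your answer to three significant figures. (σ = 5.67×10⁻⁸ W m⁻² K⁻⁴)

T_eq ≈ 59.4 K

Flux at 13.2 AU: S = 1366/13.2² = 7.84 W m⁻².
Energy balance: absorbed = emitted ⇒ πR²·S(1−A) = 4πR²·σT_eq⁴, so T_eq⁴ = S(1−A)/(4σ).
T_eq = [7.84 × 0.36 / (4 × 5.67×10⁻⁸)]^(1/4) = (1.24×10⁷)^(1/4) = 59.4 K.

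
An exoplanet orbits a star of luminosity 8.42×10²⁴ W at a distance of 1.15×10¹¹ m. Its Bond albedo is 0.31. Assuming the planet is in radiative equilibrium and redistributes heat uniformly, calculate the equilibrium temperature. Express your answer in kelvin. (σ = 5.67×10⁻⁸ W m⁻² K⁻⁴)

T_eq ≈ 111 K

Flux: S = L/(4πd²) = 8.42×10²⁴/(4π×(1.15×10¹¹)²) = 50.7 W m⁻².
Energy balance: absorbed = emitted ⇒ πR²·S(1−A) = 4πR²·σT_eq⁴, so T_eq⁴ = S(1−A)/(4σ).
T_eq = [50.7 × 0.69 / (4 × 5.67×10⁻⁸)]^(1/4) = (1.54×10⁸)^(1/4) = 111 K.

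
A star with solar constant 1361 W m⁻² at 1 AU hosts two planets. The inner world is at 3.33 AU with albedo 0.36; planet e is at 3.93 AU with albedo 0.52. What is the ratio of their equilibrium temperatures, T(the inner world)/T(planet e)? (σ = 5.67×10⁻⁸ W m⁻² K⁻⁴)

T_eq = [S₀(1−A)/(4σd²)]^(1/4), so T ∝ (1−A)^(1/4) / √d.
T₁ = [1361×0.64/(4×5.67×10⁻⁸×3.33²)]^(1/4) = 136.42 K.
T₂ = [1361×0.48/(4×5.67×10⁻⁸×3.93²)]^(1/4) = 116.86 K.

T₁/T₂ ≈ 1.167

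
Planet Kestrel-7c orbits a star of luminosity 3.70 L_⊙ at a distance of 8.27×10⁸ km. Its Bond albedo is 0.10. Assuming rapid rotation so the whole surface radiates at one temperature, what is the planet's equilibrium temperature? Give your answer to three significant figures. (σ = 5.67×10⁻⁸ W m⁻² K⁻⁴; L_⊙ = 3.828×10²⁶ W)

d = 8.27×10⁸ km = 8.27×10¹¹ m.
L = 3.70 × 3.828×10²⁶ = 1.42×10²⁷ W.
Flux: S = L/(4πd²) = 1.42×10²⁷/(4π×(8.27×10¹¹)²) = 165 W m⁻².
Energy balance: absorbed = emitted ⇒ πR²·S(1−A) = 4πR²·σT_eq⁴, so T_eq⁴ = S(1−A)/(4σ).
T_eq = [165 × 0.90 / (4 × 5.67×10⁻⁸)]^(1/4) = (6.54×10⁸)^(1/4) = 160 K.

T_eq ≈ 160 K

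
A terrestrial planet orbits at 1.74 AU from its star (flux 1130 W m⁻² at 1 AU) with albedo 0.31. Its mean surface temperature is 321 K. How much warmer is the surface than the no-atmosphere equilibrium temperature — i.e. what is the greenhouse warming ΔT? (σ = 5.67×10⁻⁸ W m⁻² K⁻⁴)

ΔT ≈ 137.4 K

S = 1130/1.74² = 373.2 W m⁻².
T_eq = [S(1−A)/(4σ)]^(1/4) = [373.2×0.69/(4×5.67×10⁻⁸)]^(1/4) = 183.6 K.
ΔT = T_surf − T_eq = 321 − 183.6.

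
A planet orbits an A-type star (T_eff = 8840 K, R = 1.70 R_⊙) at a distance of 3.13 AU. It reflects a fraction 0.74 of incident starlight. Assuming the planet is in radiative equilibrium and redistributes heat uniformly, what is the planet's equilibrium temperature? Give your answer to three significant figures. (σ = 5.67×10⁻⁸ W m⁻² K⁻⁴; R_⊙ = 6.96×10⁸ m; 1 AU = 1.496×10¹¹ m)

R_⋆ = 1.70 × 6.96×10⁸ = 1.18×10⁹ m.
d = 3.13 AU = 4.68×10¹¹ m.
L = 4πR_⋆²σT_⋆⁴ = 4π(1.18×10⁹)² × 5.67×10⁻⁸ × (8840)⁴ = 6.09×10²⁷ W.
S = L/(4πd²) = 2210 W m⁻².
Energy balance: absorbed = emitted ⇒ πR²·S(1−A) = 4πR²·σT_eq⁴, so T_eq⁴ = S(1−A)/(4σ).
T_eq = [2210 × 0.26 / (4 × 5.67×10⁻⁸)]^(1/4) = (2.53×10⁹)^(1/4) = 224 K.

T_eq ≈ 224 K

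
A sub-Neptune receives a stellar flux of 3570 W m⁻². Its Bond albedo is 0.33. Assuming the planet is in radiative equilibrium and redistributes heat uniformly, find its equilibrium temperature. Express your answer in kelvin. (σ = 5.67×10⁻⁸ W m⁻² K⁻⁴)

T_eq ≈ 320 K

Energy balance: absorbed = emitted ⇒ πR²·S(1−A) = 4πR²·σT_eq⁴, so T_eq⁴ = S(1−A)/(4σ).
T_eq = [3570 × 0.67 / (4 × 5.67×10⁻⁸)]^(1/4) = (1.05×10¹⁰)^(1/4) = 320 K.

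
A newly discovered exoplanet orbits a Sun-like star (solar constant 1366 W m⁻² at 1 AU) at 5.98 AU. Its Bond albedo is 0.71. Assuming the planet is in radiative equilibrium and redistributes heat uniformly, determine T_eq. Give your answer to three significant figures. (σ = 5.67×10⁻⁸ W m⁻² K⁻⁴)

Flux at 5.98 AU: S = 1366/5.98² = 38.2 W m⁻².
Energy balance: absorbed = emitted ⇒ πR²·S(1−A) = 4πR²·σT_eq⁴, so T_eq⁴ = S(1−A)/(4σ).
T_eq = [38.2 × 0.29 / (4 × 5.67×10⁻⁸)]^(1/4) = (4.88×10⁷)^(1/4) = 83.6 K.

T_eq ≈ 83.6 K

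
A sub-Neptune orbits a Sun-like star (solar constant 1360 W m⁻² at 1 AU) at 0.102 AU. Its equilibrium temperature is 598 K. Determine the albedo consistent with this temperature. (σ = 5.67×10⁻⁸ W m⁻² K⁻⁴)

Flux at 0.102 AU: S = 1360/0.102² = 1.31×10⁵ W m⁻².
From T_eq⁴ = S(1−A)/(4σ): 1−A = 4σT_eq⁴/S.
1−A = 4 × 5.67×10⁻⁸ × (598)⁴ / 1.31×10⁵ = 0.222.

A ≈ 0.78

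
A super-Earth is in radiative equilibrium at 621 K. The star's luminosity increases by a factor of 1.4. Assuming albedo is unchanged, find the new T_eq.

T_eq ∝ L^(1/4) · d^(−1/2).
T′ = 621 × 1.4^(1/4) = 675 K.

T_eq ≈ 675 K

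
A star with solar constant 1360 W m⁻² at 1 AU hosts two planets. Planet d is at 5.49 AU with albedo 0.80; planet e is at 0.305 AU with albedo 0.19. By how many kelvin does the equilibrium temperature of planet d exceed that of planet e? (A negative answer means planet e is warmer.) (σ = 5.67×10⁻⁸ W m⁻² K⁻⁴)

ΔT ≈ -398.6 K

T_eq = [S₀(1−A)/(4σd²)]^(1/4), so T ∝ (1−A)^(1/4) / √d.
T₁ = [1360×0.20/(4×5.67×10⁻⁸×5.49²)]^(1/4) = 79.42 K.
T₂ = [1360×0.81/(4×5.67×10⁻⁸×0.305²)]^(1/4) = 478.02 K.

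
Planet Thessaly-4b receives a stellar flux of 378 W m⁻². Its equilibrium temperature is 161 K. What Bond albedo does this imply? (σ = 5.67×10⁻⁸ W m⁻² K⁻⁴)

A ≈ 0.60

From T_eq⁴ = S(1−A)/(4σ): 1−A = 4σT_eq⁴/S.
1−A = 4 × 5.67×10⁻⁸ × (161)⁴ / 378 = 0.403.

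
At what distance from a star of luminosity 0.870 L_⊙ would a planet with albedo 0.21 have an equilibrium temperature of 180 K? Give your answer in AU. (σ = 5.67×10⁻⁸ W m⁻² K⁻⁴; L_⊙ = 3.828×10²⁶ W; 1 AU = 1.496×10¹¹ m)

d ≈ 1.98 AU

L = 0.870 × 3.828×10²⁶ = 3.33×10²⁶ W.
From T_eq⁴ = L(1−A)/(16πσd²): d = √[L(1−A)/(16πσT_eq⁴)].
d = √[3.33×10²⁶ × 0.79 / (16π × 5.67×10⁻⁸ × (180)⁴)] = 2.97×10¹¹ m = 1.98 AU.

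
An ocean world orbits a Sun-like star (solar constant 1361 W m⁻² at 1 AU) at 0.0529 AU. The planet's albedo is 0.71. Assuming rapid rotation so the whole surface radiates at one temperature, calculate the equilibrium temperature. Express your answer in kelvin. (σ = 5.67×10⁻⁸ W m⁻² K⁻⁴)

T_eq ≈ 888 K

Flux at 0.0529 AU: S = 1361/0.0529² = 4.86×10⁵ W m⁻².
Energy balance: absorbed = emitted ⇒ πR²·S(1−A) = 4πR²·σT_eq⁴, so T_eq⁴ = S(1−A)/(4σ).
T_eq = [4.86×10⁵ × 0.29 / (4 × 5.67×10⁻⁸)]^(1/4) = (6.22×10¹¹)^(1/4) = 888 K.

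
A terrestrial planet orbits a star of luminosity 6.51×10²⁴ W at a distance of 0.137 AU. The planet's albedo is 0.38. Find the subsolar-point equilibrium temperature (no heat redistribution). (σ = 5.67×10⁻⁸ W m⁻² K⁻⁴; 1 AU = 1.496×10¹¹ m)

d = 0.137 AU = 2.05×10¹⁰ m.
Flux: S = L/(4πd²) = 6.51×10²⁴/(4π×(2.05×10¹⁰)²) = 1230 W m⁻².
At the subsolar point the surface absorbs S(1−A) and emits σT⁴ per unit area — no factor of 4, since only the local patch is in balance.
T = [1230 × 0.62 / 5.67×10⁻⁸]^(1/4) = (1.35×10¹⁰)^(1/4) = 341 K.

T_ss ≈ 341 K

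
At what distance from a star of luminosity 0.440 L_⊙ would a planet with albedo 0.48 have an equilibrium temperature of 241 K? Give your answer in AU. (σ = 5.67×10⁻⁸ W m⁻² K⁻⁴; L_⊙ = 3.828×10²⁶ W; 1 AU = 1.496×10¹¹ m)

d ≈ 0.638 AU

L = 0.440 × 3.828×10²⁶ = 1.68×10²⁶ W.
From T_eq⁴ = L(1−A)/(16πσd²): d = √[L(1−A)/(16πσT_eq⁴)].
d = √[1.68×10²⁶ × 0.52 / (16π × 5.67×10⁻⁸ × (241)⁴)] = 9.54×10¹⁰ m = 0.638 AU.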